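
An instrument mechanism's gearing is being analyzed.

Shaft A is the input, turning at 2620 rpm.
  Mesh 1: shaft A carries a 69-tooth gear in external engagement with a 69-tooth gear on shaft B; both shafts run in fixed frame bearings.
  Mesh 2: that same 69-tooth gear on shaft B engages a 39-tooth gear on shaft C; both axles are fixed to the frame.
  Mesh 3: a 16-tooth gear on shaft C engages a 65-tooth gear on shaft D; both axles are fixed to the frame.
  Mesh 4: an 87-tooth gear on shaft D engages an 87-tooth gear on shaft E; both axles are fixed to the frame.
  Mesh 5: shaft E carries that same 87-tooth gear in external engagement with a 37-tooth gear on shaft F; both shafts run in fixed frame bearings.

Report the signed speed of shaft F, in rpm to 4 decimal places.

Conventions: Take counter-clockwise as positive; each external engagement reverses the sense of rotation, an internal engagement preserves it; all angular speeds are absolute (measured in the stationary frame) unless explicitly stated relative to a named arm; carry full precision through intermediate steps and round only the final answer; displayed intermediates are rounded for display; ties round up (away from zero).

-2682.9336 rpm

recognized (6 fixed axles, 5 meshes): fixed-axis compound train
mesh 1 [69T→69T]: ω = 2620.0000×69/69 = 2620.0000 rpm, sense flips to −
mesh 2 [69T→39T]: ω = 2620.0000×69/39 = 4635.3846 rpm, sense flips to +
mesh 3 [16T→65T]: ω = 4635.3846×16/65 = 1141.0178 rpm, sense flips to −
mesh 4 [87T→87T]: ω = 1141.0178×87/87 = 1141.0178 rpm, sense flips to +
mesh 5 [87T→37T]: ω = 1141.0178×87/37 = 2682.9336 rpm, sense flips to −
signed output speed = -2682.9336 rpm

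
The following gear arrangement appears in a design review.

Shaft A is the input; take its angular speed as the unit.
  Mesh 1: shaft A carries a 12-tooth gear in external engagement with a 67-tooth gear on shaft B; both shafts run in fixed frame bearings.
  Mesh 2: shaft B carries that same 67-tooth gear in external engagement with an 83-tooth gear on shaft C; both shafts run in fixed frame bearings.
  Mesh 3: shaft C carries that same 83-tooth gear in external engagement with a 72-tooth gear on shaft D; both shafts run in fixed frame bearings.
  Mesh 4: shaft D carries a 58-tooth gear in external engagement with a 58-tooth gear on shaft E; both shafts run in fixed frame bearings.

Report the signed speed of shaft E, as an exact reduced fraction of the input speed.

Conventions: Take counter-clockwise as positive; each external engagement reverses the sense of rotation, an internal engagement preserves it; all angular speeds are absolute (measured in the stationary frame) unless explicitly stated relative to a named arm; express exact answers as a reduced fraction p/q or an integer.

4-mesh fixed-axis compound train (all bearings frame-fixed)
mesh 1 [12T→67T]: |ω|/ω_in = 1×12/67 = 12/67, sense flips to −
mesh 2 [67T→83T]: |ω|/ω_in = (12/67)×67/83 = 12/83, sense flips to +
mesh 3 [83T→72T]: |ω|/ω_in = (12/83)×83/72 = 1/6, sense flips to −
mesh 4 [58T→58T]: |ω|/ω_in = (1/6)×58/58 = 1/6, sense flips to +
signed output speed (× input speed) = 1/6

1/6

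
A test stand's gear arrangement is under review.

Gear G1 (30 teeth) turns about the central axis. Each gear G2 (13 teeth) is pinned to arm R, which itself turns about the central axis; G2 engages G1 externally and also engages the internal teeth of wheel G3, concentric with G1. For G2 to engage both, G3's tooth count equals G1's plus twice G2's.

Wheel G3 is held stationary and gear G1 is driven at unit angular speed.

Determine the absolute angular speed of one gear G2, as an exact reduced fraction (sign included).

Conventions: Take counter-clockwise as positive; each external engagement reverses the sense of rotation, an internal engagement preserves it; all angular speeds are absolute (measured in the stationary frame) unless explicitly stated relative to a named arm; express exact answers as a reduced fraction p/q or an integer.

-15/13

topology: planetary set — G1 30T / G2 13T / G3 56T, arm = carrier (Willis)
ring teeth: 30 + 2·13 = 56
30(ω_sun−ω_arm) = −56(ω_ring−ω_arm),  ω_ring = 0, ω_sun = 1
30(1−ω_arm) = −56(0−ω_arm)  ⇒  86·ω_arm = 30  ⇒  ω_arm = 15/43
sun–planet mesh: 30·(1−15/43) = −13·(ω_p−ω_arm)  ⇒  ω_p−ω_arm = -840/559
ω_p = 15/43 − 840/559 = -15/13
exact speed ratio = -15/13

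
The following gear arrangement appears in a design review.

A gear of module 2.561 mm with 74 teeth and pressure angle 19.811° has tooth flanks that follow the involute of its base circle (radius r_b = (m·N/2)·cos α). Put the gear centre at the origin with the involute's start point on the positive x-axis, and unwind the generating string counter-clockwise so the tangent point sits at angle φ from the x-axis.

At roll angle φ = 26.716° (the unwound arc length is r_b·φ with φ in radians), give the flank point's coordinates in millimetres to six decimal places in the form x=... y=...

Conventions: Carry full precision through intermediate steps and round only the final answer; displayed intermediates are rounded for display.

single-mesh involute tooth geometry (74T wheel at module 2.561)
pitch radius r_p = m·N/2 = 2.561·74/2 = 94.757000
base radius r_b = r_p·cos α = 94.757000·cos 19.811° = 89.148875
roll angle φ = 26.716° = 0.46628216 rad
x = r_b·(cos φ + φ·sin φ) = 98.319765
y = r_b·(sin φ − φ·cos φ) = 2.947604

x=98.319765 y=2.947604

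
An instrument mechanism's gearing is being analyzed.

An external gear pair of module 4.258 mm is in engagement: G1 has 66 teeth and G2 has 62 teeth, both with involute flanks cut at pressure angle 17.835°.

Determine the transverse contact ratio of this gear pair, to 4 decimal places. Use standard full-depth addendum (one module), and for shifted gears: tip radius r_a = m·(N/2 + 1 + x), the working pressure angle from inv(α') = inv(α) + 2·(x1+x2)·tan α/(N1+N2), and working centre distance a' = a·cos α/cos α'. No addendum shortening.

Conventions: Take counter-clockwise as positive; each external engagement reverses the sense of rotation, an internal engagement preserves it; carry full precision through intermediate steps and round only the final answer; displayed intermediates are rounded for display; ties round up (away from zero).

class = single-mesh tooth geometry [involute pair 66T × 62T, m = 4.258]
base radii: r_b1 = 133.761245, r_b2 = 125.654503
tip radii: r_a1 = 144.772000, r_a2 = 136.256000
no profile shift: α' = α, a' = a
action lengths: √(r_a1²−r_b1²) = 55.379250, √(r_a2²−r_b2²) = 52.693865
base pitch p_b = π·m·cos α = 12.734041
CR = (55.379250 + 52.693865 − 272.512000·sin 17.83500°)/12.734041 = 1.932536
contact ratio ≈ 1.9325

1.9325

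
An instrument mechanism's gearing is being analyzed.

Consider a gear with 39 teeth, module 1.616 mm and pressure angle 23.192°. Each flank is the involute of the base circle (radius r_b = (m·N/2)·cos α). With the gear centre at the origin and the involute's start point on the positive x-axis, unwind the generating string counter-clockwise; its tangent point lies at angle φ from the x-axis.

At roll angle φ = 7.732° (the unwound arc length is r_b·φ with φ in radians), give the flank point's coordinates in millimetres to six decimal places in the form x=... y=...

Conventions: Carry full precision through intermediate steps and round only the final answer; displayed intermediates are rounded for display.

x=29.228075 y=0.023685

single-mesh involute tooth geometry (39T wheel at module 1.616)
pitch radius r_p = m·N/2 = 1.616·39/2 = 31.512000
base radius r_b = r_p·cos α = 31.512000·cos 23.192° = 28.965526
roll angle φ = 7.732° = 0.13494886 rad
x = r_b·(cos φ + φ·sin φ) = 29.228075
y = r_b·(sin φ − φ·cos φ) = 0.023685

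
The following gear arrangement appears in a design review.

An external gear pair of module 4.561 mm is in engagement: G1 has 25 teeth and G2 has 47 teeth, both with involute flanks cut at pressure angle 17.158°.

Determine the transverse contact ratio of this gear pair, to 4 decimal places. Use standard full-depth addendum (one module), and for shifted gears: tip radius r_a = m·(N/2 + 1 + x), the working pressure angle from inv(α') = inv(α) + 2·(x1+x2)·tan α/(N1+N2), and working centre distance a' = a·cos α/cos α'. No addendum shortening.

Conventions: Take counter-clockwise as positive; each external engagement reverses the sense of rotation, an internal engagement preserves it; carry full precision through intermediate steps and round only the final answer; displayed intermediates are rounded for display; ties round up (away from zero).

1.8234

topology: single-mesh involute geometry — m = 4.561, 25T/47T pair
base radii: r_b1 = 54.475151, r_b2 = 102.413284
tip radii: r_a1 = 61.573500, r_a2 = 111.744500
no profile shift: α' = α, a' = a
action lengths: √(r_a1²−r_b1²) = 28.701111, √(r_a2²−r_b2²) = 44.702935
base pitch p_b = π·m·cos α = 13.691099
CR = (28.701111 + 44.702935 − 164.196000·sin 17.15800°)/13.691099 = 1.823445
contact ratio ≈ 1.8234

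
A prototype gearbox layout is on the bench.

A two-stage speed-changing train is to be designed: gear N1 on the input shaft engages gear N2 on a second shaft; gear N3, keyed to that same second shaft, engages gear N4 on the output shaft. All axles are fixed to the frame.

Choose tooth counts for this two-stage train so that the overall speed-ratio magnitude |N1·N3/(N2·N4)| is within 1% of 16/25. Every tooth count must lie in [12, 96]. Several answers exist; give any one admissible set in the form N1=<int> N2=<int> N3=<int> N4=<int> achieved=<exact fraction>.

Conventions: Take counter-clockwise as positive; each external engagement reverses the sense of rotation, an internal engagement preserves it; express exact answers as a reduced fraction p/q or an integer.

N1=12 N2=15 N3=12 N4=15 achieved=16/25

design class (target 16/25): fixed-axis compound train
target = 16/25 in lowest terms: an exact hit needs N1·N3 = k·16 and N2·N4 = k·25 for one integer k, every count in [12, 96]; additionally prefer no 1:1 stage (N1 ≠ N2, N3 ≠ N4)
k = 1…8: no 1:1-free in-range split of k·16 and k·25 into factor pairs; take k = 9
k = 9: N1·N3 = 144 = 12·12, N2·N4 = 225 = 15·15
achieved = 12·12/(15·15) = 16/25; |achieved − target| = 0 ≤ 4/625 ✓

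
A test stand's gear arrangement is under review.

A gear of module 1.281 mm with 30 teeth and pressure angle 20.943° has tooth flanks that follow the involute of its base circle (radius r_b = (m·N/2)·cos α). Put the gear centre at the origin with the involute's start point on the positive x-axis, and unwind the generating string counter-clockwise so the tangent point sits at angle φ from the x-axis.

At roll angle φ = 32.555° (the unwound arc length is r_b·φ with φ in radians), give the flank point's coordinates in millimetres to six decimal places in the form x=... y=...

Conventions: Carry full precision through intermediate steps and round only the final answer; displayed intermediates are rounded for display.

x=20.612743 y=1.062272

topology: single-mesh involute geometry — m = 1.281, N = 30
pitch radius r_p = m·N/2 = 1.281·30/2 = 19.215000
base radius r_b = r_p·cos α = 19.215000·cos 20.943° = 17.945590
roll angle φ = 32.555° = 0.56819194 rad
x = r_b·(cos φ + φ·sin φ) = 20.612743
y = r_b·(sin φ − φ·cos φ) = 1.062272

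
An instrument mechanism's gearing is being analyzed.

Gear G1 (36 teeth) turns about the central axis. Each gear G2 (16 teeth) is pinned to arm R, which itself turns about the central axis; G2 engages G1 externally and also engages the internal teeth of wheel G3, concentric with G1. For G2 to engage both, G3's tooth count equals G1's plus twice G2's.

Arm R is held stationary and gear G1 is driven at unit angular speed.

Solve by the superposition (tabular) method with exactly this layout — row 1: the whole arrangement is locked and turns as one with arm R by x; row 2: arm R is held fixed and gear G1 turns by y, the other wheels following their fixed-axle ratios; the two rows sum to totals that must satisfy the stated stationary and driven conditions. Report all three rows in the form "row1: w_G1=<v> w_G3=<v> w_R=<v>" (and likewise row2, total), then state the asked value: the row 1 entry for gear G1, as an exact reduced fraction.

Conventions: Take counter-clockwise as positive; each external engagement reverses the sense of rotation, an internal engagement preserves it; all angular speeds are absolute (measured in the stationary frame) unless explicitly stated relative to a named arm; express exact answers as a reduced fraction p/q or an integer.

row1: w_G1=0 w_G3=0 w_R=0
row2: w_G1=1 w_G3=-9/17 w_R=0
total: w_G1=1 w_G3=-9/17 w_R=0
asked value: 0

recognized (axles ride arm R): planetary set, 36/16/68 teeth
superposition row 1 [locked train]: every member turns x
row 2: sun turns y, ring = −(36/68)·y, arm 0
boundary: total ω_arm = x = 0 and total ω_sun = x + y = 1  ⇒  y = 1, x = 0
row 2 ring = −(36/68)·1 = -9/17
totals (row 1 + row 2): sun 0 + 1 = 1, ring 0 + (-9/17) = -9/17, arm 0 + 0 = 0
asked cell (row1, sun) = 0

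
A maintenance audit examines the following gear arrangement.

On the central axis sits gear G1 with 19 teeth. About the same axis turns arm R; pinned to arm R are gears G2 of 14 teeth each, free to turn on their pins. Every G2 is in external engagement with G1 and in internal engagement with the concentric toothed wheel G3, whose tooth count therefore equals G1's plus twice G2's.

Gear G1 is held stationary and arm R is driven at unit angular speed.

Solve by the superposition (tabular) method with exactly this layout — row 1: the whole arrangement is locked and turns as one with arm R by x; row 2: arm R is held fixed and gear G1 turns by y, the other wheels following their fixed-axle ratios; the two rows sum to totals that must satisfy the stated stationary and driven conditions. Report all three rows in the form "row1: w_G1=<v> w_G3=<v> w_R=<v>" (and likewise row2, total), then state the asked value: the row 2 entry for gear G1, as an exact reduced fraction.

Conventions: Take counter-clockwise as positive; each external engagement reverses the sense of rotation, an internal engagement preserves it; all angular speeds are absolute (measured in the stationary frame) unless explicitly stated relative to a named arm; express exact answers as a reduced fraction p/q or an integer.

recognized (axles ride arm R): planetary set, 19/14/47 teeth
superposition row 1 [locked train]: every member turns x
row 2 — arm fixed, fixed-axis ratios: sun y, ring −(19/47)·y, arm 0
boundary: total ω_sun = x + y = 0 and total ω_arm = x = 1  ⇒  y = -1, x = 1
row 2 ring = −(19/47)·(-1) = 19/47
totals (row 1 + row 2): sun 1 + (-1) = 0, ring 1 + 19/47 = 66/47, arm 1 + 0 = 1
asked cell (row2, sun) = -1

row1: w_G1=1 w_G3=1 w_R=1
row2: w_G1=-1 w_G3=19/47 w_R=0
total: w_G1=0 w_G3=66/47 w_R=1
asked value: -1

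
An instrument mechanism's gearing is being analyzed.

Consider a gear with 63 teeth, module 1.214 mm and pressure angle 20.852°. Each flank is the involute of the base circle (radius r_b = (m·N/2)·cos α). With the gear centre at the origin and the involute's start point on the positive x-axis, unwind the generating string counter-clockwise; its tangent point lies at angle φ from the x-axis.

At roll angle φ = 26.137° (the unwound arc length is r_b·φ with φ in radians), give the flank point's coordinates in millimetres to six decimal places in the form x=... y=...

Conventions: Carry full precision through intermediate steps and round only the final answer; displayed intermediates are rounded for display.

x=39.263426 y=1.107448

topology: single-mesh involute geometry — m = 1.214, N = 63
pitch radius r_p = m·N/2 = 1.214·63/2 = 38.241000
base radius r_b = r_p·cos α = 38.241000·cos 20.852° = 35.736329
roll angle φ = 26.137° = 0.45617671 rad
x = r_b·(cos φ + φ·sin φ) = 39.263426
y = r_b·(sin φ − φ·cos φ) = 1.107448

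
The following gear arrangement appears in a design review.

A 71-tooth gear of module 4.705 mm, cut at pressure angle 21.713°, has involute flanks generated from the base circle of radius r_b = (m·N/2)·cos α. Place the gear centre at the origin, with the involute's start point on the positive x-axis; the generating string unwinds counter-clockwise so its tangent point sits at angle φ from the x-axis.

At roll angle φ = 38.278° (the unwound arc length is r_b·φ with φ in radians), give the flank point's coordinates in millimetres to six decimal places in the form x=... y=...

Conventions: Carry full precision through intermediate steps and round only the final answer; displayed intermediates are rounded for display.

topology: single-mesh involute geometry — m = 4.705, N = 71
pitch radius r_p = m·N/2 = 4.705·71/2 = 167.027500
base radius r_b = r_p·cos α = 167.027500·cos 21.713° = 155.176674
roll angle φ = 38.278° = 0.66807713 rad
x = r_b·(cos φ + φ·sin φ) = 186.037147
y = r_b·(sin φ − φ·cos φ) = 14.746060

x=186.037147 y=14.746060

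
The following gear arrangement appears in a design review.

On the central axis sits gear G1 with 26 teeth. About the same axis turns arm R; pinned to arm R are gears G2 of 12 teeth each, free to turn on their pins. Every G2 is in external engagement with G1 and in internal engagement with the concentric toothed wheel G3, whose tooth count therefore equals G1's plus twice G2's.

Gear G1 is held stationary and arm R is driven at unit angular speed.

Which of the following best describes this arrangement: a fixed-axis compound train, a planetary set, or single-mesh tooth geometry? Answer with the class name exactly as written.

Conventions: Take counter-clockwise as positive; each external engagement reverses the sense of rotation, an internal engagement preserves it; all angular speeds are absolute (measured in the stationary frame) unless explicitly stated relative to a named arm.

planetary set

class = planetary set [G3 = 26+2·12 = 50; Willis about the carrier]
classification: planetary set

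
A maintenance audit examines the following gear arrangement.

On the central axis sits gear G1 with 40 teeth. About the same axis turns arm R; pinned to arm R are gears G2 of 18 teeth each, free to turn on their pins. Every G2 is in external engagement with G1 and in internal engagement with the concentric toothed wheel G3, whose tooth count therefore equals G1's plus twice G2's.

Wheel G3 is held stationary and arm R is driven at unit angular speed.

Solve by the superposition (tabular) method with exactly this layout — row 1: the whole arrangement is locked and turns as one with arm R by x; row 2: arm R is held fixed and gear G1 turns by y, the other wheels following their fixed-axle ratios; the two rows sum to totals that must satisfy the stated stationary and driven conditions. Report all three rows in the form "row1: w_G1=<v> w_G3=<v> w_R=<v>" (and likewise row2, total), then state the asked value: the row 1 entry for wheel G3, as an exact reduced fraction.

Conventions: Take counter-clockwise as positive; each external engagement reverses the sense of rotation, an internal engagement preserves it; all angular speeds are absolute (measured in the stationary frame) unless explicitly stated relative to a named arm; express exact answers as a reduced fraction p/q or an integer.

row1: w_G1=1 w_G3=1 w_R=1
row2: w_G1=19/10 w_G3=-1 w_R=0
total: w_G1=29/10 w_G3=0 w_R=1
asked value: 1

class = planetary set [G3 = 40+2·18 = 76; Willis about the carrier]
row 1: whole set turns with the arm by x
row 2 — arm fixed, fixed-axis ratios: sun y, ring −(40/76)·y, arm 0
boundary: total ω_ring = x − (40/76)·y = 0 and total ω_arm = x = 1  ⇒  y = 19/10, x = 1
row 2 ring = −(40/76)·19/10 = -1
totals (row 1 + row 2): sun 1 + 19/10 = 29/10, ring 1 + (-1) = 0, arm 1 + 0 = 1
asked cell (row1, ring) = 1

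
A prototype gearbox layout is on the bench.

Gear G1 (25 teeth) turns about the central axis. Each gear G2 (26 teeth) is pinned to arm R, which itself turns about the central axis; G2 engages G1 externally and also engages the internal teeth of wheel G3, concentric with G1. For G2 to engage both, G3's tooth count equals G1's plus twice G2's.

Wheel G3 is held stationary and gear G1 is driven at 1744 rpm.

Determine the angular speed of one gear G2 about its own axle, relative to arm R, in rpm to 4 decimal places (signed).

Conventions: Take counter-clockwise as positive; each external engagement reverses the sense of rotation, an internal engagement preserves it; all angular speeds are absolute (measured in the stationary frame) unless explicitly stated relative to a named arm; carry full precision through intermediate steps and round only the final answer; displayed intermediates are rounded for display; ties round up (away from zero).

-1265.9125 rpm

recognized (axles ride arm R): planetary set, 25/26/77 teeth
normalise by the input: solve with ω_sun = 1, then scale by 1744 rpm
ring teeth: 25 + 2·26 = 77
25(ω_sun−ω_arm) = −77(ω_ring−ω_arm),  ω_ring = 0, ω_sun = 1
25(1−ω_arm) = −77(0−ω_arm)  ⇒  102·ω_arm = 25  ⇒  ω_arm = 25/102
sun–planet mesh: 25·(1−25/102) = −26·(ω_p−ω_arm)  ⇒  ω_p−ω_arm = -1925/2652
scale: ω_p−ω_arm = -1925/2652 × 1744 rpm = -1265.9125 rpm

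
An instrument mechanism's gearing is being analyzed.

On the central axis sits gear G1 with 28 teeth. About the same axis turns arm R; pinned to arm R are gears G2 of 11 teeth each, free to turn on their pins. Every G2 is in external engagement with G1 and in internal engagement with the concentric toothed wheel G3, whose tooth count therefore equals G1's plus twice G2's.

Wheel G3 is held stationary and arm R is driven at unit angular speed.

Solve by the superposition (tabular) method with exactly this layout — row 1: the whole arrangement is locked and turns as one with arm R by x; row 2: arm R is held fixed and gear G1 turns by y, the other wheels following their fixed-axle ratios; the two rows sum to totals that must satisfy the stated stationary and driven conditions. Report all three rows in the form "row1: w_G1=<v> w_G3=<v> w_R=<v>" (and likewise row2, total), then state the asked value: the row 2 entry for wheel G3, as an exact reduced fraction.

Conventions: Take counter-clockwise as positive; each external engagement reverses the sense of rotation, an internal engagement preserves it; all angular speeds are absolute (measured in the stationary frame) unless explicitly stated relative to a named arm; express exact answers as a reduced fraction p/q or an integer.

row1: w_G1=1 w_G3=1 w_R=1
row2: w_G1=25/14 w_G3=-1 w_R=0
total: w_G1=39/14 w_G3=0 w_R=1
asked value: -1

class = planetary set [G3 = 28+2·11 = 50; Willis about the carrier]
row 1: whole set turns with the arm by x
row 2 (arm held, sun turns y): ω_ring = −(28/50)·y, ω_arm = 0
boundary: total ω_ring = x − (28/50)·y = 0 and total ω_arm = x = 1  ⇒  y = 25/14, x = 1
row 2 ring = −(28/50)·25/14 = -1
totals (row 1 + row 2): sun 1 + 25/14 = 39/14, ring 1 + (-1) = 0, arm 1 + 0 = 1
asked cell (row2, ring) = -1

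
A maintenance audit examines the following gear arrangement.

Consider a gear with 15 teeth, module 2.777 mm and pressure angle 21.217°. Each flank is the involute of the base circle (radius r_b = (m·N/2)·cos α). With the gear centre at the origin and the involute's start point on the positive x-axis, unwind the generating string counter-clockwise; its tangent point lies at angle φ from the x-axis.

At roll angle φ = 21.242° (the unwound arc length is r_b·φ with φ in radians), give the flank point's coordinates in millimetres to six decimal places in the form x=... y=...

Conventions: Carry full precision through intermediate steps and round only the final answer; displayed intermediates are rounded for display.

topology: single-mesh involute geometry — m = 2.777, N = 15
pitch radius r_p = m·N/2 = 2.777·15/2 = 20.827500
base radius r_b = r_p·cos α = 20.827500·cos 21.217° = 19.415738
roll angle φ = 21.242° = 0.37074284 rad
x = r_b·(cos φ + φ·sin φ) = 20.704585
y = r_b·(sin φ − φ·cos φ) = 0.325289

x=20.704585 y=0.325289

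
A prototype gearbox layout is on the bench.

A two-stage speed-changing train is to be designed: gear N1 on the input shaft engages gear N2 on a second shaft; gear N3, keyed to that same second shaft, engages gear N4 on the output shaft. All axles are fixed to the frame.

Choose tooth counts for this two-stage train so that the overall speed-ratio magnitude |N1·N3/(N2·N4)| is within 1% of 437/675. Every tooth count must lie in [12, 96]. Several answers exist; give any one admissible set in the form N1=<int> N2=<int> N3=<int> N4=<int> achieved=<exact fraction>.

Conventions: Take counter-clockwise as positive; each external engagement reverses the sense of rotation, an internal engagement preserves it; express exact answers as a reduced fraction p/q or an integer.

design class (target 437/675): fixed-axis compound train
target = 437/675 in lowest terms: an exact hit needs N1·N3 = k·437 and N2·N4 = k·675 for one integer k, every count in [12, 96]; additionally prefer no 1:1 stage (N1 ≠ N2, N3 ≠ N4)
k = 1: N1·N3 = 437 = 19·23, N2·N4 = 675 = 15·45
achieved = 19·23/(15·45) = 437/675; |achieved − target| = 0 ≤ 437/67500 ✓

N1=19 N2=15 N3=23 N4=45 achieved=437/675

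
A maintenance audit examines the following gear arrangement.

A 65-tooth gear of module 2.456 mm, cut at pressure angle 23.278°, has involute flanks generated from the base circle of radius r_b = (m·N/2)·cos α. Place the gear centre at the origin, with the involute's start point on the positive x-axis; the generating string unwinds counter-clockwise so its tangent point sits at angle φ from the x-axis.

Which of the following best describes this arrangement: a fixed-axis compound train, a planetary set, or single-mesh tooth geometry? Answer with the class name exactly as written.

topology: single-mesh involute geometry — m = 2.456, N = 65
classification: single-mesh tooth geometry

single-mesh tooth geometry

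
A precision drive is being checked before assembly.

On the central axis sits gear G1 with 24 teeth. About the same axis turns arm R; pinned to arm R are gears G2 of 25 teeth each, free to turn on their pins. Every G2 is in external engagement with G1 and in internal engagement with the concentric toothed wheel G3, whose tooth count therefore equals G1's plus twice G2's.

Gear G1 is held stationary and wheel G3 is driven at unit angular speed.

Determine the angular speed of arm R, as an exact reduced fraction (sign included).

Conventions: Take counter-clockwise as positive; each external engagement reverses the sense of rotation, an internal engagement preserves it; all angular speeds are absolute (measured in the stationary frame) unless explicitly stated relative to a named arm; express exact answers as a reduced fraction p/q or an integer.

37/49

planetary set (24T centre, 25T on arm, 74T internal) — Willis relation
ring teeth: 24 + 2·25 = 74
24(ω_sun−ω_arm) = −74(ω_ring−ω_arm),  ω_sun = 0, ω_ring = 1
24(0−ω_arm) = −74(1−ω_arm)  ⇒  98·ω_arm = 74  ⇒  ω_arm = 37/49
exact speed ratio = 37/49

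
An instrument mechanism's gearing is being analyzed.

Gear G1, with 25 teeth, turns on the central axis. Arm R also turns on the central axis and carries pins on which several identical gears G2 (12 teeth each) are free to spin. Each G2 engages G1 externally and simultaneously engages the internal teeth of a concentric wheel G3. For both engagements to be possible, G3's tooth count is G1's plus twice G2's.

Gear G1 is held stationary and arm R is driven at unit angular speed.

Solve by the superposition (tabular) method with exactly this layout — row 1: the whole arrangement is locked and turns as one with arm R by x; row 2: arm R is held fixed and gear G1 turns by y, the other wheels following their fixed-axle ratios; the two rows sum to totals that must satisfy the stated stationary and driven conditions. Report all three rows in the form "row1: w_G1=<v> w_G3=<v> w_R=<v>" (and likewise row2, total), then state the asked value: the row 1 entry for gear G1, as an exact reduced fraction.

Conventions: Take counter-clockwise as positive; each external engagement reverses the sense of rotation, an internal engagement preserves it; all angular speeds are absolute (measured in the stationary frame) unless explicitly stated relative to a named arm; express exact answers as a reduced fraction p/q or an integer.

row1: w_G1=1 w_G3=1 w_R=1
row2: w_G1=-1 w_G3=25/49 w_R=0
total: w_G1=0 w_G3=74/49 w_R=1
asked value: 1

recognized (axles ride arm R): planetary set, 25/12/49 teeth
superposition row 1 [locked train]: every member turns x
row 2 — arm fixed, fixed-axis ratios: sun y, ring −(25/49)·y, arm 0
boundary: total ω_sun = x + y = 0 and total ω_arm = x = 1  ⇒  y = -1, x = 1
row 2 ring = −(25/49)·(-1) = 25/49
totals (row 1 + row 2): sun 1 + (-1) = 0, ring 1 + 25/49 = 74/49, arm 1 + 0 = 1
asked cell (row1, sun) = 1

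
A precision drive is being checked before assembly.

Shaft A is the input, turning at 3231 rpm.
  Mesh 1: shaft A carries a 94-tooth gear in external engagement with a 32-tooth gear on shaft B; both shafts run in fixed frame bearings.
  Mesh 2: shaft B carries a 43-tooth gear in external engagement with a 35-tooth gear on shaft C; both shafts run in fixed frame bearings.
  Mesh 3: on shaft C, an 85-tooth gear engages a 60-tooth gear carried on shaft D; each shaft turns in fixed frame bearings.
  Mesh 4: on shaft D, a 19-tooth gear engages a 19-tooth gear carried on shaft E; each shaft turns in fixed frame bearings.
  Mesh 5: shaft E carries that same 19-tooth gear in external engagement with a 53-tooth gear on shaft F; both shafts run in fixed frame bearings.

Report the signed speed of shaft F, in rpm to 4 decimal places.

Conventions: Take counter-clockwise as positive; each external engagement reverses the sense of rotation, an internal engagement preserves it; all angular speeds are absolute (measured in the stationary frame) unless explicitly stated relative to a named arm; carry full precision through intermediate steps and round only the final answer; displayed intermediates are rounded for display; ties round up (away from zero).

-5921.8943 rpm

class = fixed-axis compound train [5 meshes; 5 ratios multiply, 5 sense flips]
mesh 1 [94T→32T]: ω = 3231.0000×94/32 = 9491.0625 rpm, sense flips to −
mesh 2 [43T→35T]: ω = 9491.0625×43/35 = 11660.4482 rpm, sense flips to +
mesh 3 [85T→60T]: ω = 11660.4482×85/60 = 16518.9683 rpm, sense flips to −
mesh 4 [19T→19T]: ω = 16518.9683×19/19 = 16518.9683 rpm, sense flips to +
mesh 5 [19T→53T]: ω = 16518.9683×19/53 = 5921.8943 rpm, sense flips to −
signed output speed = -5921.8943 rpm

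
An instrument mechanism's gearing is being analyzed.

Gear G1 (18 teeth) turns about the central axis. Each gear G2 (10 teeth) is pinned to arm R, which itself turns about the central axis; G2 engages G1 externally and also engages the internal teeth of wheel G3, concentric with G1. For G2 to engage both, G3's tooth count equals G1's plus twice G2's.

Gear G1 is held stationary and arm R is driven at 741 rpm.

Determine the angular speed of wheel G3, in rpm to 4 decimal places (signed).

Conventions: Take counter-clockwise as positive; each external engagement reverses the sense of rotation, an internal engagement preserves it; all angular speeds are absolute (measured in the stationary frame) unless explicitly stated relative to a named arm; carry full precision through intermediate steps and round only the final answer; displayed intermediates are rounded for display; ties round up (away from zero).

class = planetary set [G3 = 18+2·10 = 38; Willis about the carrier]
normalise by the input: solve with ω_arm = 1, then scale by 741 rpm
ring teeth: 18 + 2·10 = 38
18(ω_sun−ω_arm) = −38(ω_ring−ω_arm),  ω_sun = 0, ω_arm = 1
ω_ring = 1 − (18/38)(0−1) = 28/19
scale: ω_ring = 28/19 × 741 rpm = +1092.0000 rpm

+1092.0000 rpm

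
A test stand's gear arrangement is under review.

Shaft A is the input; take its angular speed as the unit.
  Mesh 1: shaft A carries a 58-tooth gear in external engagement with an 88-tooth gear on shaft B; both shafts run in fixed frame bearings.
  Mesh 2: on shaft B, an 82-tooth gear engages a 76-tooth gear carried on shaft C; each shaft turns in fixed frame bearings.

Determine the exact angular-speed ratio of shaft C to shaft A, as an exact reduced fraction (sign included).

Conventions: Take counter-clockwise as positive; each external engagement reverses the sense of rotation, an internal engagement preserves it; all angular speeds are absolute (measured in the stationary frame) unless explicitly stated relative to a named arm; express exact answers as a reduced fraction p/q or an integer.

1189/1672

class = fixed-axis compound train [2 meshes; 2 ratios multiply, 2 sense flips]
mesh 1 [58T→88T]: running ratio 29/44, sense −
mesh 2 [82T→76T]: running ratio 1189/1672, sense +
ω_out/ω_in = 1189/1672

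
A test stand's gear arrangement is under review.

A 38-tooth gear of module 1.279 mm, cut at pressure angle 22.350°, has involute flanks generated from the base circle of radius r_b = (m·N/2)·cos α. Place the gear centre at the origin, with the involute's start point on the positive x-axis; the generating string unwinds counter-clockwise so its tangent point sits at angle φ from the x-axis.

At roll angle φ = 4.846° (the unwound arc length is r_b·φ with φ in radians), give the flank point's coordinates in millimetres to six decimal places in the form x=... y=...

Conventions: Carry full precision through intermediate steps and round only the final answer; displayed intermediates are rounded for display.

x=22.555712 y=0.004530

topology: single-mesh involute geometry — m = 1.279, N = 38
pitch radius r_p = m·N/2 = 1.279·38/2 = 24.301000
base radius r_b = r_p·cos α = 24.301000·cos 22.350° = 22.475466
roll angle φ = 4.846° = 0.08457866 rad
x = r_b·(cos φ + φ·sin φ) = 22.555712
y = r_b·(sin φ − φ·cos φ) = 0.004530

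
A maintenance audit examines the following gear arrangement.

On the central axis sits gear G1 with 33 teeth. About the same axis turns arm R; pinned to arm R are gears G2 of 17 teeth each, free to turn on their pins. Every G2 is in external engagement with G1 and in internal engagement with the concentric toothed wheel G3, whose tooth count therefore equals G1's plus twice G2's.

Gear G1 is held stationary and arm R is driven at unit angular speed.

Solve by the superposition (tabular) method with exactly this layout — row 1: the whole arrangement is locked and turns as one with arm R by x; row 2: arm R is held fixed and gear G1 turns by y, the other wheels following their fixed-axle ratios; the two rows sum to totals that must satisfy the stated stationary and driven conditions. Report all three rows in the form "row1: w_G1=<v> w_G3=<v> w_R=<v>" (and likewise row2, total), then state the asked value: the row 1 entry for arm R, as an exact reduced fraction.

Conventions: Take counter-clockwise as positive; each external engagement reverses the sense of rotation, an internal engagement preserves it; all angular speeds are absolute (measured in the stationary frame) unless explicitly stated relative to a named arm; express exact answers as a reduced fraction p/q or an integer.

class = planetary set [G3 = 33+2·17 = 67; Willis about the carrier]
row 1 (train locked, turned with arm): all members turn x
row 2: sun turns y, ring = −(33/67)·y, arm 0
boundary: total ω_sun = x + y = 0 and total ω_arm = x = 1  ⇒  y = -1, x = 1
row 2 ring = −(33/67)·(-1) = 33/67
totals (row 1 + row 2): sun 1 + (-1) = 0, ring 1 + 33/67 = 100/67, arm 1 + 0 = 1
asked cell (row1, arm) = 1

row1: w_G1=1 w_G3=1 w_R=1
row2: w_G1=-1 w_G3=33/67 w_R=0
total: w_G1=0 w_G3=100/67 w_R=1
asked value: 1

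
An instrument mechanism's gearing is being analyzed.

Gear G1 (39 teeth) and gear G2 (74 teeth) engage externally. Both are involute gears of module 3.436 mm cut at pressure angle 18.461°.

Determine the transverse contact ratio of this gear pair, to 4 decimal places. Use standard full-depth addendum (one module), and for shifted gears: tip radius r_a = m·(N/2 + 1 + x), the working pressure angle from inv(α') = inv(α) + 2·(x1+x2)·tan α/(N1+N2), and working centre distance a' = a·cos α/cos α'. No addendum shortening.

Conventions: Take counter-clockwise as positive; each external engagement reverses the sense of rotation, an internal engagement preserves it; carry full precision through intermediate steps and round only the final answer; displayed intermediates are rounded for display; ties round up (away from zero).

1.8515

single-mesh involute tooth geometry (39T engaging 74T at module 3.436)
base radii: r_b1 = 63.554038, r_b2 = 120.589713
tip radii: r_a1 = 70.438000, r_a2 = 130.568000
no profile shift: α' = α, a' = a
action lengths: √(r_a1²−r_b1²) = 30.370974, √(r_a2²−r_b2²) = 50.061199
base pitch p_b = π·m·cos α = 10.239020
CR = (30.370974 + 50.061199 − 194.134000·sin 18.46100°)/10.239020 = 1.851533
contact ratio ≈ 1.8515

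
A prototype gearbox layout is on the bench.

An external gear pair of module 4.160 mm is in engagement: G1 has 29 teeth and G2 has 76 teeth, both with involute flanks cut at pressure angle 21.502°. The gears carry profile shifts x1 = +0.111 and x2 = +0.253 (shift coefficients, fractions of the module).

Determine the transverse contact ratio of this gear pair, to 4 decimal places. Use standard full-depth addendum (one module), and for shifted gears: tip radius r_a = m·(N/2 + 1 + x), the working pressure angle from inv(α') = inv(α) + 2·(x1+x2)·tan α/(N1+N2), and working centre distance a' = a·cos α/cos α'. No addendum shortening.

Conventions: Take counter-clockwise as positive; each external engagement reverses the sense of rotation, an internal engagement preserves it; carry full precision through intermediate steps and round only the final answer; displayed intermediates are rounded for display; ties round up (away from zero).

single-mesh involute tooth geometry (29T engaging 76T at module 4.160)
base radii: r_b1 = 56.122016, r_b2 = 147.078387
tip radii: r_a1 = 64.941760, r_a2 = 163.292480
inv(α') = inv(21.502°) + 2·(+0.111+0.253)·tan α/(29+76) = 0.02140150  ⇒  α' = 22.46220°
a' = a·cos α / cos α' = 218.4000·cos 21.502°/cos 22.46220° = 219.882489
action lengths: √(r_a1²−r_b1²) = 32.676467, √(r_a2²−r_b2²) = 70.939285
base pitch p_b = π·m·cos α = 12.159484
CR = (32.676467 + 70.939285 − 219.882489·sin 22.46220°)/12.159484 = 1.612273
contact ratio ≈ 1.6123

1.6123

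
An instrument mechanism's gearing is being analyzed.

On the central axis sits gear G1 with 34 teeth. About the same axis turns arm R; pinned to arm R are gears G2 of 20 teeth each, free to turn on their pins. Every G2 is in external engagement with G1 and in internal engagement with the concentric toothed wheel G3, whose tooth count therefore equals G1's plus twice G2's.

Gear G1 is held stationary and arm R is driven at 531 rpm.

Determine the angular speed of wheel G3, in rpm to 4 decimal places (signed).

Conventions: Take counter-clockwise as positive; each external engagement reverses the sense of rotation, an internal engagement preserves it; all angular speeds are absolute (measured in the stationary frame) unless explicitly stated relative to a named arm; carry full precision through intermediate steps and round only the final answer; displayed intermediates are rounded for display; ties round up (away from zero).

class = planetary set [G3 = 34+2·20 = 74; Willis about the carrier]
normalise by the input: solve with ω_arm = 1, then scale by 531 rpm
ring teeth: 34 + 2·20 = 74
34(ω_sun−ω_arm) = −74(ω_ring−ω_arm),  ω_sun = 0, ω_arm = 1
ω_ring = 1 − (34/74)(0−1) = 54/37
scale: ω_ring = 54/37 × 531 rpm = +774.9730 rpm

+774.9730 rpm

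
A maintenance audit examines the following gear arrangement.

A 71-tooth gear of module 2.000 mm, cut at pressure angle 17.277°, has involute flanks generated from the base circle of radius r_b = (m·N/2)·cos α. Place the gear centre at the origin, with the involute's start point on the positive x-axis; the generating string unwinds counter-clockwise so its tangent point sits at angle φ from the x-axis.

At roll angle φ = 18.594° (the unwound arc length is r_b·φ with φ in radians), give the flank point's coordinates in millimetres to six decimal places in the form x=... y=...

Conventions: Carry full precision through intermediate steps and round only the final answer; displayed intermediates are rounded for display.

x=71.273115 y=0.764286

topology: single-mesh involute geometry — m = 2.000, N = 71
pitch radius r_p = m·N/2 = 2.000·71/2 = 71.000000
base radius r_b = r_p·cos α = 71.000000·cos 17.277° = 67.796487
roll angle φ = 18.594° = 0.32452652 rad
x = r_b·(cos φ + φ·sin φ) = 71.273115
y = r_b·(sin φ − φ·cos φ) = 0.764286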